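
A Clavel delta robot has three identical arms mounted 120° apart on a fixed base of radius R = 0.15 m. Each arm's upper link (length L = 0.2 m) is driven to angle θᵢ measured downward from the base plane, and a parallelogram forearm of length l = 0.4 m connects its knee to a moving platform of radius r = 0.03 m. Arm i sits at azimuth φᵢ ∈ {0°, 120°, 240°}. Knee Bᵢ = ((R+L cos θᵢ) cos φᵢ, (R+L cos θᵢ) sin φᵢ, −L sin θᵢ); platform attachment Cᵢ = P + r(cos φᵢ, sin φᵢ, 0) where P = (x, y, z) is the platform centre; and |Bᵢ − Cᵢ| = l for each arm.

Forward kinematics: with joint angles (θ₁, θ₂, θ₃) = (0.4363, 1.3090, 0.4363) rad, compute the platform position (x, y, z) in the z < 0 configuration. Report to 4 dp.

φ1=0.0°: virtual centre (0.3013, 0.0000, -0.0845), radius l
centre 2 = (0.1718·cos120.0°, 0.1718·sin120.0°, -0.1932) = (-0.0859, 0.1488, -0.1932)
centre 3 = (0.3013·cos240.0°, 0.3013·sin240.0°, -0.0845) = (-0.1506, -0.2609, -0.0845)
subtract pairs → two planes through P
plane₁₂: -0.7743x+0.2975y+-0.2173z = -0.0311
det = 0.6729;  x = 0.0241+-0.1685z,  y = -0.0417+0.2919z
sphere 1 gives Az²+Bz+C=0 with A=1.1136, B=0.2381, C=-0.0743;  B²−4AC=0.3876;  roots -0.3864, 0.1726;  negative root z = -0.3864
x = 0.0892, y = -0.1545

(0.0892, -0.1545, -0.3864)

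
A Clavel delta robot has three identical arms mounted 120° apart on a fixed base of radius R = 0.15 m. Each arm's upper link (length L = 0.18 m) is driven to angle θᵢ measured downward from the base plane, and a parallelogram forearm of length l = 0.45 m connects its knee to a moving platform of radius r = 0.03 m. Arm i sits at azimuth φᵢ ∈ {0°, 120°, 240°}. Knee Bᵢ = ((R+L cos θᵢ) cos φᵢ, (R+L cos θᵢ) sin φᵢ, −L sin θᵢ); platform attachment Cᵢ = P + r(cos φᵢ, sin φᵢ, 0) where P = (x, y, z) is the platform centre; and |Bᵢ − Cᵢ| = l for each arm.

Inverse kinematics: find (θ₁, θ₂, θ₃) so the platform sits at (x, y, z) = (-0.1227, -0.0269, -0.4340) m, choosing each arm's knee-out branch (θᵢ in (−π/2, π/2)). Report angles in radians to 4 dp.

θ₁ = 0.9600, θ₂ = 0.4364, θ₃ = 0.2616

φ1=0.0° → target in arm frame (-0.1227, -0.0269)
  e−x'=0.2427;  (l²−L²−(e−x')²−y'²−z²)/2L = -0.2163
  θ1 = atan2(B,A) + arccos(C/0.4973) = 0.9600
arm 2 (φ=120.0°): x'=0.0381, y'=0.1197
  e−x'=0.0819;  (l²−L²−(e−x')²−y'²−z²)/2L = -0.1092
  θ2 = atan2(B,A) + arccos(C/0.4417) = 0.4364
rotate P by −φ3: (0.0846, -0.0928, -0.4340)
  e−x'=0.0354;  (l²−L²−(e−x')²−y'²−z²)/2L = -0.0781
  √(A²+B²)=0.4354;  θ3 = -1.4895+1.7512 ≈ 0.2616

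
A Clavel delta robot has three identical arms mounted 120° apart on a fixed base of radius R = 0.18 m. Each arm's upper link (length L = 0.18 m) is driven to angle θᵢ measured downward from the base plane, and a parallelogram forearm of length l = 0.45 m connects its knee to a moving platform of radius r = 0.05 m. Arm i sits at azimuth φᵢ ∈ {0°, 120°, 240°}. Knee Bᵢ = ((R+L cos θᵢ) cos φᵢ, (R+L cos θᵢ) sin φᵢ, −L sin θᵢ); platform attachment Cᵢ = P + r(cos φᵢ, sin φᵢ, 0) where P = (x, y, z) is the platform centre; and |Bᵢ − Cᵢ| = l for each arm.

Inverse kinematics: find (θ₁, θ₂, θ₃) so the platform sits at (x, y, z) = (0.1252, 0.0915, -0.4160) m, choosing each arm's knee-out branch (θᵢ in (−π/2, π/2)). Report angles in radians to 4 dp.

φ1=0.0° → target in arm frame (0.1252, 0.0915)
  A cos θ + B sin θ = C:  0.0048·cos θ + -0.4160·sin θ = -0.0315
  √(A²+B²)=0.4160;  θ1 = -1.5593+1.6467 ≈ 0.0874
rotate P by −φ2: (0.0166, -0.1542, -0.4160)
  A=0.1134, B=-0.4160, C=(l²−L²−A²−y'²−z²)/(2L)=-0.1099
  √(A²+B²)=0.4312;  θ2 = -1.3048+1.8286 ≈ 0.5239
rotate P by −φ3: (-0.1418, 0.0627, -0.4160)
  A cos θ + B sin θ = C:  0.2718·cos θ + -0.4160·sin θ = -0.2244
  γ=atan2(-0.4160,0.2718)=-0.9920;  ψ=arccos(-0.4515)=2.0393;  θ3=γ+ψ≈1.0473

θ₁ = 0.0874, θ₂ = 0.5239, θ₃ = 1.0473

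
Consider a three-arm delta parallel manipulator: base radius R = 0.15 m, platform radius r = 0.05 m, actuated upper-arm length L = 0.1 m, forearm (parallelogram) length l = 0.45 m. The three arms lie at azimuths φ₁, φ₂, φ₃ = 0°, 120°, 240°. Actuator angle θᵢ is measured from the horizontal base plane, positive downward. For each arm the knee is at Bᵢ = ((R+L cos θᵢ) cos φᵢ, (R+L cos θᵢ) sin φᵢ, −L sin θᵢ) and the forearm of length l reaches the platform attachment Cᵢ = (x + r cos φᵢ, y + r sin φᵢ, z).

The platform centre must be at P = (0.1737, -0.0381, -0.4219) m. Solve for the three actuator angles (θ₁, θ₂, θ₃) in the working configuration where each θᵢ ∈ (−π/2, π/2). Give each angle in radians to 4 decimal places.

φ1=0.0° → target in arm frame (0.1737, -0.0381)
  A=-0.0737, B=-0.4219, C=(l²−L²−A²−y'²−z²)/(2L)=0.0381
  θ1 = atan2(B,A) + arccos(C/0.4283) = -0.2620
arm 2 (φ=120.0°): x'=-0.1198, y'=-0.1314
  A cos θ + B sin θ = C:  0.2198·cos θ + -0.4219·sin θ = -0.2555
  θ2 = atan2(B,A) + arccos(C/0.4757) = 1.0472
rotate P by −φ3: (-0.0539, 0.1695, -0.4219)
  A cos θ + B sin θ = C:  0.1539·cos θ + -0.4219·sin θ = -0.1895
  √(A²+B²)=0.4491;  θ3 = -1.2211+2.0063 ≈ 0.7852

θ₁ = -0.2620, θ₂ = 1.0472, θ₃ = 0.7852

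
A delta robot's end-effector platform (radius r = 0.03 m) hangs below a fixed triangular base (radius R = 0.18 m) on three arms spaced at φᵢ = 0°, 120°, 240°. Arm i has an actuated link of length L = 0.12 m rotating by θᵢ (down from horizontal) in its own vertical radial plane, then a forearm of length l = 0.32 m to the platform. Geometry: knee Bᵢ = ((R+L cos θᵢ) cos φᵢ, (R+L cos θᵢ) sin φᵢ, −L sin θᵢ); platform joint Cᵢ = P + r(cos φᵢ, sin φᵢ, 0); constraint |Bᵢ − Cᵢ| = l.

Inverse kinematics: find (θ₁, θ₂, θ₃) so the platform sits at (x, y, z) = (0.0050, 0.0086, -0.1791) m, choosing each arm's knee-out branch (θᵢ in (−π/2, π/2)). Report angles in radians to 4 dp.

θ₁ = -0.0006, θ₂ = 0.0001, θ₃ = 0.1745

rotate P by −φ1: (0.0050, 0.0086, -0.1791)
  A=0.1450, B=-0.1791, C=(l²−L²−A²−y'²−z²)/(2L)=0.1451
  γ=atan2(-0.1791,0.1450)=-0.8902;  ψ=arccos(0.6297)=0.8897;  θ1=γ+ψ≈-0.0006
arm 2 (φ=120.0°): x'=0.0049, y'=-0.0086
  e−x'=0.1451;  (l²−L²−(e−x')²−y'²−z²)/2L = 0.1450
  γ=atan2(-0.1791,0.1451)=-0.8901;  ψ=arccos(0.6293)=0.8901;  θ2=γ+ψ≈0.0001
φ3=240.0° → target in arm frame (-0.0099, 0.0000)
  e−x'=0.1599;  (l²−L²−(e−x')²−y'²−z²)/2L = 0.1264
  γ=atan2(-0.1791,0.1599)=-0.8418;  ψ=arccos(0.5265)=1.0164;  θ3=γ+ψ≈0.1745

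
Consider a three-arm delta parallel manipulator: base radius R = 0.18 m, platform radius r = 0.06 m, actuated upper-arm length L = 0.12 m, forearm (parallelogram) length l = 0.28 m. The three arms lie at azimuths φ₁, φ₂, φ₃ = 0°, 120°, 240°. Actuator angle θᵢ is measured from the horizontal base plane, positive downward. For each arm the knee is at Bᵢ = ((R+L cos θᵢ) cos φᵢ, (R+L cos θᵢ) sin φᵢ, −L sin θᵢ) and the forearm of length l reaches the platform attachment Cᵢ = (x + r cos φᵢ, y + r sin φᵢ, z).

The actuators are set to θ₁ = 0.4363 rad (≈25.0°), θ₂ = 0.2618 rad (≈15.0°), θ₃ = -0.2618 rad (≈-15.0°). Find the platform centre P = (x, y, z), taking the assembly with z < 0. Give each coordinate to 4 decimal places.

arm 1 at φ=0.0°: ρ1 = 0.2288;  O1 = (0.2288, 0.0000, -0.0507)
O2 = (0.2359·cos120.0°, 0.2359·sin120.0°, -0.0311) = (-0.1180, 0.2043, -0.0311)
φ3=240.0°: virtual centre (-0.1180, -0.2043, 0.0311), radius l
eliminate P² terms by subtracting sphere 1 from 2 and 3
linear system: -0.6934x+0.4086y = 0.0017−0.0393z; -0.6934x+-0.4086y = 0.0017−0.1635z
det = 0.5667;  x = -0.0025+0.1463z,  y = 0.0000+0.1520z
sphere 1 gives Az²+Bz+C=0 with A=1.0445, B=0.0338, C=-0.0224;  B²−4AC=0.0946;  roots -0.1634, 0.1310;  negative root z = -0.1634
x = -0.0264, y = -0.0248

(-0.0264, -0.0248, -0.1634)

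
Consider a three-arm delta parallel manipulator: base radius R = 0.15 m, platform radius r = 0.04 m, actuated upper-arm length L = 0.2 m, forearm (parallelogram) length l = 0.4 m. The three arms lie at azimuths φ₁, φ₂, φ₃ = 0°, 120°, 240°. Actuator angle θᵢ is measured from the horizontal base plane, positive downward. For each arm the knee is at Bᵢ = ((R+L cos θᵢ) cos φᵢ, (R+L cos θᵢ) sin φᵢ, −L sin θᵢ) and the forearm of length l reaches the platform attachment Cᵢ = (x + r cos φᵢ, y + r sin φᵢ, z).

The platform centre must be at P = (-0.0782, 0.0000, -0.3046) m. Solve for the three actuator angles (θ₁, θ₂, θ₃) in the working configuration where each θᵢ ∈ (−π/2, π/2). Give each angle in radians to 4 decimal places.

θ₁ = 0.6107, θ₂ = 0.0875, θ₃ = 0.0875

arm 1 (φ=0.0°): x'=-0.0782, y'=0.0000
  A=0.1882, B=-0.3046, C=(l²−L²−A²−y'²−z²)/(2L)=-0.0205
  γ=atan2(-0.3046,0.1882)=-1.0173;  ψ=arccos(-0.0573)=1.6281;  θ1=γ+ψ≈0.6107
arm 2 (φ=120.0°): x'=0.0391, y'=0.0677
  e−x'=0.0709;  (l²−L²−(e−x')²−y'²−z²)/2L = 0.0440
  θ2 = atan2(B,A) + arccos(C/0.3127) = 0.0875
rotate P by −φ3: (0.0391, -0.0677, -0.3046)
  A cos θ + B sin θ = C:  0.0709·cos θ + -0.3046·sin θ = 0.0440
  γ=atan2(-0.3046,0.0709)=-1.3421;  ψ=arccos(0.1407)=1.4296;  θ3=γ+ψ≈0.0875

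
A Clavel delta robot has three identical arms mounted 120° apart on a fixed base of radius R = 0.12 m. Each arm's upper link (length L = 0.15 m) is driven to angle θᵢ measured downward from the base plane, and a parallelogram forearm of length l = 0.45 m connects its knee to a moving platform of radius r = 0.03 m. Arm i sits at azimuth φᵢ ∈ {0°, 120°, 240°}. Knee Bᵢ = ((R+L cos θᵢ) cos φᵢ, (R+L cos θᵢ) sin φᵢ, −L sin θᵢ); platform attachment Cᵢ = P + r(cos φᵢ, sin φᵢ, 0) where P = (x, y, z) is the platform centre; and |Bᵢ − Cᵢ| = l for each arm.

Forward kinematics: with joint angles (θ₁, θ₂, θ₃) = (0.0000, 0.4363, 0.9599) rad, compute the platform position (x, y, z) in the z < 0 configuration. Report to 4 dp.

(0.1330, 0.0953, -0.4266)

arm 1 at φ=0.0°: ρ1 = 0.2400;  S1 = (0.2400, 0.0000, 0.0000)
S2 = (0.2259·cos120.0°, 0.2259·sin120.0°, -0.0634) = (-0.1130, 0.1957, -0.0634)
S3 = (0.1760·cos240.0°, 0.1760·sin240.0°, -0.1229) = (-0.0880, -0.1525, -0.1229)
|S₂|²−|S₁|² = -0.0025;  |S₃|²−|S₁|² = -0.0115
plane₁₂: -0.7059x+0.3914y+-0.1268z = -0.0025
det = 0.4720;  x = 0.0112+-0.2857z,  y = 0.0137+-0.1913z
quadratic in z: (1.1182)z²+(0.1255)z+(-0.1500)=0, √Δ=0.8285 → z ∈ {-0.4266, 0.3144}; z = -0.4266 (taking z<0)
x = 0.1330, y = 0.0953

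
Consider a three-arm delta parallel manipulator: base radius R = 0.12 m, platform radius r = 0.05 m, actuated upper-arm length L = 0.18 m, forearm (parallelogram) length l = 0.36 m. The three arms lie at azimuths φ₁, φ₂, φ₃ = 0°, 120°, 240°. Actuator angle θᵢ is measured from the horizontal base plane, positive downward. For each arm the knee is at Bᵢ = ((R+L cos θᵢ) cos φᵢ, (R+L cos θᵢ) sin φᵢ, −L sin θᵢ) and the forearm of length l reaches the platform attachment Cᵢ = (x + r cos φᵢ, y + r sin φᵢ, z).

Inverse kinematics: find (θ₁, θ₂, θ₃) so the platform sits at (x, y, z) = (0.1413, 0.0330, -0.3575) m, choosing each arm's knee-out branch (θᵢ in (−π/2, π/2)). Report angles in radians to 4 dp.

φ1=0.0° → target in arm frame (0.1413, 0.0330)
  A cos θ + B sin θ = C:  -0.0713·cos θ + -0.3575·sin θ = -0.1022
  γ=atan2(-0.3575,-0.0713)=-1.7677;  ψ=arccos(-0.2803)=1.8549;  θ1=γ+ψ≈0.0872
rotate P by −φ2: (-0.0421, -0.1389, -0.3575)
  e−x'=0.1121;  (l²−L²−(e−x')²−y'²−z²)/2L = -0.1735
  θ2 = atan2(B,A) + arccos(C/0.3747) = 0.7852
arm 3 (φ=240.0°): x'=-0.0992, y'=0.1059
  e−x'=0.1692;  (l²−L²−(e−x')²−y'²−z²)/2L = -0.1957
  γ=atan2(-0.3575,0.1692)=-1.1287;  ψ=arccos(-0.4948)=2.0884;  θ3=γ+ψ≈0.9597

θ₁ = 0.0872, θ₂ = 0.7852, θ₃ = 0.9597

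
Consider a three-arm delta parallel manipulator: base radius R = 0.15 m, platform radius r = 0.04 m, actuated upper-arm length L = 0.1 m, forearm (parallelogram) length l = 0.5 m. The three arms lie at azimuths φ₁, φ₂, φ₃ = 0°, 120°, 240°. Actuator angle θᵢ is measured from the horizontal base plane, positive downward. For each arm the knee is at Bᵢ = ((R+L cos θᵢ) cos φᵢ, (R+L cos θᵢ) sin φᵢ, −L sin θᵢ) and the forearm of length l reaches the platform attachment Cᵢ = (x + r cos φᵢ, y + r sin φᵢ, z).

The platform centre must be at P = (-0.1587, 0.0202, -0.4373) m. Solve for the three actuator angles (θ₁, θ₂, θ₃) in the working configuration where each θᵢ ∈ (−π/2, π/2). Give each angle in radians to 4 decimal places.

rotate P by −φ1: (-0.1587, 0.0202, -0.4373)
  A=0.2687, B=-0.4373, C=(l²−L²−A²−y'²−z²)/(2L)=-0.1192
  √(A²+B²)=0.5133;  θ1 = -1.0198+1.8052 ≈ 0.7854
arm 2 (φ=120.0°): x'=0.0968, y'=0.1273
  e−x'=0.0132;  (l²−L²−(e−x')²−y'²−z²)/2L = 0.1619
  θ2 = atan2(B,A) + arccos(C/0.4375) = -0.3490
φ3=240.0° → target in arm frame (0.0619, -0.1475)
  A cos θ + B sin θ = C:  0.0481·cos θ + -0.4373·sin θ = 0.1234
  θ3 = atan2(B,A) + arccos(C/0.4399) = -0.1747

θ₁ = 0.7854, θ₂ = -0.3490, θ₃ = -0.1747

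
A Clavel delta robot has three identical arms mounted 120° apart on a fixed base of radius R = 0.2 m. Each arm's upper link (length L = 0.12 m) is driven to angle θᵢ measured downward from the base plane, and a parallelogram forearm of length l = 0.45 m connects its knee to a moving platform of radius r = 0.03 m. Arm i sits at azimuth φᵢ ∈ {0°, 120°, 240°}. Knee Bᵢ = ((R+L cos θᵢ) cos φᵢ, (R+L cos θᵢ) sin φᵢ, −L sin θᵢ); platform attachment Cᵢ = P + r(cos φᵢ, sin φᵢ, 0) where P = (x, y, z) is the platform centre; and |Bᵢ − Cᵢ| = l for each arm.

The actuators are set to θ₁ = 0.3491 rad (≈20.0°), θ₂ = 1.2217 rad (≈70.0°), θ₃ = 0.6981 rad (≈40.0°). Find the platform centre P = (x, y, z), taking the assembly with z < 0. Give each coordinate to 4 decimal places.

arm 1 at φ=0.0°: ρ1 = 0.2828;  O1 = (0.2828, 0.0000, -0.0410)
O2 = (0.2110·cos120.0°, 0.2110·sin120.0°, -0.1128) = (-0.1055, 0.1828, -0.1128)
arm 3 at φ=240.0°: ρ3 = 0.2619;  O3 = (-0.1310, -0.2268, -0.0771)
subtract pairs → two planes through P
plane₁₂: -0.7766x+0.3655y+-0.1434z = -0.0244
det = 0.6548;  x = 0.0208+-0.1397z,  y = -0.0224+0.0957z
into |P−O₁|² = l²: 1.0287z² + 0.1510z + -0.1317 = 0;  Δ = 0.5647;  z = -0.4387 or 0.2919 → z<0 root = -0.4387
x = 0.0821, y = -0.0644

(0.0821, -0.0644, -0.4387)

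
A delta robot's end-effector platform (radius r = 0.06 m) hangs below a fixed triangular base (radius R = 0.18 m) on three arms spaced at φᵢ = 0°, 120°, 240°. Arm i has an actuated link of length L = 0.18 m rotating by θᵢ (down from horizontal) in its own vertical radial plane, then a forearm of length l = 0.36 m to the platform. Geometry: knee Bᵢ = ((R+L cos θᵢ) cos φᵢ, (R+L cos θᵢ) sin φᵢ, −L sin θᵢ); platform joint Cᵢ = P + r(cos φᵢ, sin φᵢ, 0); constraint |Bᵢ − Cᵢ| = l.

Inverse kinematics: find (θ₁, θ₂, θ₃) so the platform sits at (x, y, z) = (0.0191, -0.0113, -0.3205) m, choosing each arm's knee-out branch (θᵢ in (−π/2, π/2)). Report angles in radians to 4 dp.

arm 1 (φ=0.0°): x'=0.0191, y'=-0.0113
  e−x'=0.1009;  (l²−L²−(e−x')²−y'²−z²)/2L = -0.0440
  θ1 = atan2(B,A) + arccos(C/0.3360) = 0.4362
φ2=120.0° → target in arm frame (-0.0193, -0.0109)
  e−x'=0.1393;  (l²−L²−(e−x')²−y'²−z²)/2L = -0.0696
  γ=atan2(-0.3205,0.1393)=-1.1607;  ψ=arccos(-0.1991)=1.7713;  θ2=γ+ψ≈0.6106
arm 3 (φ=240.0°): x'=0.0002, y'=0.0222
  e−x'=0.1198;  (l²−L²−(e−x')²−y'²−z²)/2L = -0.0565
  θ3 = atan2(B,A) + arccos(C/0.3421) = 0.5236

θ₁ = 0.4362, θ₂ = 0.6106, θ₃ = 0.5236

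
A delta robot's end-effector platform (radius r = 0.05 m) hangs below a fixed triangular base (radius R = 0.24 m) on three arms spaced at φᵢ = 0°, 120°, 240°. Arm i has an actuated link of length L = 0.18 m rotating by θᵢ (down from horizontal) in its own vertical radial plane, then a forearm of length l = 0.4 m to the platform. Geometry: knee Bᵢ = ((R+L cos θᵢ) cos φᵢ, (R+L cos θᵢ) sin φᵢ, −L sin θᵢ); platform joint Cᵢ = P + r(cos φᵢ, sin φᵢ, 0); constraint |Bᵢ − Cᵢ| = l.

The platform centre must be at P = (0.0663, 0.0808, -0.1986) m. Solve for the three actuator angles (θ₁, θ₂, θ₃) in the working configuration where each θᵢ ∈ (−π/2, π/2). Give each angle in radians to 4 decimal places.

arm 1 (φ=0.0°): x'=0.0663, y'=0.0808
  A=0.1237, B=-0.1986, C=(l²−L²−A²−y'²−z²)/(2L)=0.1842
  θ1 = atan2(B,A) + arccos(C/0.2340) = -0.3496
φ2=120.0° → target in arm frame (0.0368, -0.0978)
  e−x'=0.1532;  (l²−L²−(e−x')²−y'²−z²)/2L = 0.1531
  θ2 = atan2(B,A) + arccos(C/0.2508) = 0.0002
φ3=240.0° → target in arm frame (-0.1031, 0.0170)
  A=0.2931, B=-0.1986, C=(l²−L²−A²−y'²−z²)/(2L)=0.0054
  γ=atan2(-0.1986,0.2931)=-0.5955;  ψ=arccos(0.0153)=1.5555;  θ3=γ+ψ≈0.9600

θ₁ = -0.3496, θ₂ = 0.0002, θ₃ = 0.9600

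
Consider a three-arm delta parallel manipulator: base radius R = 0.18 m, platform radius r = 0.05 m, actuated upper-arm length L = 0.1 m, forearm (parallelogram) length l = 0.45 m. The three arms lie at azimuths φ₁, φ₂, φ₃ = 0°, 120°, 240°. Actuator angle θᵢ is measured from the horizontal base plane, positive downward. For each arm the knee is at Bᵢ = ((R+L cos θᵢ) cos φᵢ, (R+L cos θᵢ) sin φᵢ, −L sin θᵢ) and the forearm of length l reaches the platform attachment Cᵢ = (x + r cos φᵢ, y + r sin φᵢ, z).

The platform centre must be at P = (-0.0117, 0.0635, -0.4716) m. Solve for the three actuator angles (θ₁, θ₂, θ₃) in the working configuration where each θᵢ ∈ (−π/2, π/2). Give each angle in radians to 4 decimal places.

arm 1 (φ=0.0°): x'=-0.0117, y'=0.0635
  e−x'=0.1417;  (l²−L²−(e−x')²−y'²−z²)/2L = -0.2701
  γ=atan2(-0.4716,0.1417)=-1.2789;  ψ=arccos(-0.5485)=2.1513;  θ1=γ+ψ≈0.8724
rotate P by −φ2: (0.0608, -0.0216, -0.4716)
  e−x'=0.0692;  (l²−L²−(e−x')²−y'²−z²)/2L = -0.1758
  √(A²+B²)=0.4766;  θ2 = -1.4252+1.9485 ≈ 0.5233
rotate P by −φ3: (-0.0491, -0.0419, -0.4716)
  A=0.1791, B=-0.4716, C=(l²−L²−A²−y'²−z²)/(2L)=-0.3188
  √(A²+B²)=0.5045;  θ3 = -1.2078+2.2548 ≈ 1.0470

θ₁ = 0.8724, θ₂ = 0.5233, θ₃ = 1.0470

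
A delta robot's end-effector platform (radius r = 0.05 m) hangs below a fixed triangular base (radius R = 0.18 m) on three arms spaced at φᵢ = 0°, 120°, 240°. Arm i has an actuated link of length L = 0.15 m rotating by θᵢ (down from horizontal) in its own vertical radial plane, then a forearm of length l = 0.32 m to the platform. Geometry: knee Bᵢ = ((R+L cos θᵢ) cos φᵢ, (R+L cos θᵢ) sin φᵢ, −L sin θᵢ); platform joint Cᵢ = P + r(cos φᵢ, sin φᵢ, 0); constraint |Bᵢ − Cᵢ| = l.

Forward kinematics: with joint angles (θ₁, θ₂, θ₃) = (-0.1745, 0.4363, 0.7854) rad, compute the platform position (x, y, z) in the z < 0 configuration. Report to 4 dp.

O1 = (0.2777·cos0.0°, 0.2777·sin0.0°, 0.0260) = (0.2777, 0.0000, 0.0260)
arm 2 at φ=120.0°: (R−r)+L cos θ2 = 0.2659;  O2 = (-0.1330, 0.2303, -0.0634)
arm 3 at φ=240.0°: (R−r)+L cos θ3 = 0.2361;  O3 = (-0.1180, -0.2044, -0.1061)
subtract pairs → two planes through P
linear system: -0.8214x+0.4606y = -0.0031−-0.1789z; -0.7915x+-0.4089y = -0.0108−-0.2642z
det = 0.7004;  x = 0.0089+-0.2782z,  y = 0.0092+-0.1077z
sphere 1 gives Az²+Bz+C=0 with A=1.0890, B=0.0955, C=-0.0294;  B²−4AC=0.1371;  roots -0.2138, 0.1262;  negative root z = -0.2138
x = 0.0684, y = 0.0323

(0.0684, 0.0323, -0.2138)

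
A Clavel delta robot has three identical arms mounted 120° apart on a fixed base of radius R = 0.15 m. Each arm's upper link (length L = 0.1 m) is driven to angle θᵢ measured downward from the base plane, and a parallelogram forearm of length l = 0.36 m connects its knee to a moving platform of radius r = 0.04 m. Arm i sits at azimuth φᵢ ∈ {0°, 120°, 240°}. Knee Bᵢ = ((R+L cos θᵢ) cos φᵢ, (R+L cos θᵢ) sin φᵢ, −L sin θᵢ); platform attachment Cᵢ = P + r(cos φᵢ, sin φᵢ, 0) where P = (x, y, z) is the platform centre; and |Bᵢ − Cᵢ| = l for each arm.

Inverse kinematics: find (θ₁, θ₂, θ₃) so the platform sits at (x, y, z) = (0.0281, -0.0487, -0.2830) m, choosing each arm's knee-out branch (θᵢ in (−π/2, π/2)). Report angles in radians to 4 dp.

θ₁ = -0.2610, θ₂ = 0.3491, θ₃ = -0.2612

arm 1 (φ=0.0°): x'=0.0281, y'=-0.0487
  e−x'=0.0819;  (l²−L²−(e−x')²−y'²−z²)/2L = 0.1522
  γ=atan2(-0.2830,0.0819)=-1.2891;  ψ=arccos(0.5165)=1.0281;  θ1=γ+ψ≈-0.2610
φ2=120.0° → target in arm frame (-0.0562, 0.0000)
  A cos θ + B sin θ = C:  0.1662·cos θ + -0.2830·sin θ = 0.0594
  θ2 = atan2(B,A) + arccos(C/0.3282) = 0.3491
rotate P by −φ3: (0.0281, 0.0487, -0.2830)
  A=0.0819, B=-0.2830, C=(l²−L²−A²−y'²−z²)/(2L)=0.1522
  θ3 = atan2(B,A) + arccos(C/0.2946) = -0.2612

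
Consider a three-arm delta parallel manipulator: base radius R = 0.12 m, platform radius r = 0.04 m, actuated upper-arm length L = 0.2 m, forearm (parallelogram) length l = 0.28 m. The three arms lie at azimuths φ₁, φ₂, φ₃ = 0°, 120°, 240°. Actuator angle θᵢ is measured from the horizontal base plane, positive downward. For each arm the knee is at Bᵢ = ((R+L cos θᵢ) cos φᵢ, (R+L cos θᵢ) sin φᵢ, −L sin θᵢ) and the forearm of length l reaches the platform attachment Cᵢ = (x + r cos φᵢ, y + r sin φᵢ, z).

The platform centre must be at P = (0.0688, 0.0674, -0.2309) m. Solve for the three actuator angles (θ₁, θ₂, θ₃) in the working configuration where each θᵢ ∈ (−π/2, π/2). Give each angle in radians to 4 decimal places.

arm 1 (φ=0.0°): x'=0.0688, y'=0.0674
  A cos θ + B sin θ = C:  0.0112·cos θ + -0.2309·sin θ = -0.0490
  √(A²+B²)=0.2312;  θ1 = -1.5223+1.7842 ≈ 0.2619
rotate P by −φ2: (0.0240, -0.0933, -0.2309)
  e−x'=0.0560;  (l²−L²−(e−x')²−y'²−z²)/2L = -0.0669
  γ=atan2(-0.2309,0.0560)=-1.3327;  ψ=arccos(-0.2815)=1.8562;  θ2=γ+ψ≈0.5234
arm 3 (φ=240.0°): x'=-0.0928, y'=0.0259
  A cos θ + B sin θ = C:  0.1728·cos θ + -0.2309·sin θ = -0.1136
  γ=atan2(-0.2309,0.1728)=-0.9284;  ψ=arccos(-0.3939)=1.9756;  θ3=γ+ψ≈1.0472

θ₁ = 0.2619, θ₂ = 0.5234, θ₃ = 1.0472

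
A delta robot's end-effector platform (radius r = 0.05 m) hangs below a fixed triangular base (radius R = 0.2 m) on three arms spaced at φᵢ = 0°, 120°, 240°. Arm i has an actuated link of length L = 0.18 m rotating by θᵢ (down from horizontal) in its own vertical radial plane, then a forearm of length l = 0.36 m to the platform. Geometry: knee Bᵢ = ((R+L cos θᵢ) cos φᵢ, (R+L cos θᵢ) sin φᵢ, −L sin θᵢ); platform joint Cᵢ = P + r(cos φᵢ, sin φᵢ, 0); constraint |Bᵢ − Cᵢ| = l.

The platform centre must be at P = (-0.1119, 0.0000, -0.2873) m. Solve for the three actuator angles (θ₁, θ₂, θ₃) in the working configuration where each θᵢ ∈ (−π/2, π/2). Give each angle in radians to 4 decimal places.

θ₁ = 1.1348, θ₂ = 0.3492, θ₃ = 0.3492

φ1=0.0° → target in arm frame (-0.1119, 0.0000)
  e−x'=0.2619;  (l²−L²−(e−x')²−y'²−z²)/2L = -0.1498
  √(A²+B²)=0.3888;  θ1 = -0.8316+1.9664 ≈ 1.1348
arm 2 (φ=120.0°): x'=0.0559, y'=0.0969
  e−x'=0.0941;  (l²−L²−(e−x')²−y'²−z²)/2L = -0.0099
  γ=atan2(-0.2873,0.0941)=-1.2544;  ψ=arccos(-0.0329)=1.6037;  θ2=γ+ψ≈0.3492
rotate P by −φ3: (0.0560, -0.0969, -0.2873)
  A=0.0940, B=-0.2873, C=(l²−L²−A²−y'²−z²)/(2L)=-0.0099
  √(A²+B²)=0.3023;  θ3 = -1.2544+1.6037 ≈ 0.3492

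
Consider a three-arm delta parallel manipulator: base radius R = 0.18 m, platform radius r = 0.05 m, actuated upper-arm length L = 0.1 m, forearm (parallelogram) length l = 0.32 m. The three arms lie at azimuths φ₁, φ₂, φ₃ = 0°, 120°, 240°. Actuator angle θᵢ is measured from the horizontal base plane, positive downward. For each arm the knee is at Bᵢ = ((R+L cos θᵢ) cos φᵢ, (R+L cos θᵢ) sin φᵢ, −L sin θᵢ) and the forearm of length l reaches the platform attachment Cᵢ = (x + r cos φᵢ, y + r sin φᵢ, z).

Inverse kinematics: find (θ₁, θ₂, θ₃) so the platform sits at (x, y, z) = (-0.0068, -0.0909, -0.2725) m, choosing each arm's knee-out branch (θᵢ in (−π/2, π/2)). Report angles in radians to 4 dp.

arm 1 (φ=0.0°): x'=-0.0068, y'=-0.0909
  e−x'=0.1368;  (l²−L²−(e−x')²−y'²−z²)/2L = -0.0442
  γ=atan2(-0.2725,0.1368)=-1.1055;  ψ=arccos(-0.1449)=1.7162;  θ1=γ+ψ≈0.6106
φ2=120.0° → target in arm frame (-0.0753, 0.0513)
  A cos θ + B sin θ = C:  0.2053·cos θ + -0.2725·sin θ = -0.1332
  √(A²+B²)=0.3412;  θ2 = -0.9251+1.9720 ≈ 1.0469
φ3=240.0° → target in arm frame (0.0821, 0.0396)
  A=0.0479, B=-0.2725, C=(l²−L²−A²−y'²−z²)/(2L)=0.0714
  √(A²+B²)=0.2767;  θ3 = -1.3969+1.3097 ≈ -0.0872

θ₁ = 0.6106, θ₂ = 1.0469, θ₃ = -0.0872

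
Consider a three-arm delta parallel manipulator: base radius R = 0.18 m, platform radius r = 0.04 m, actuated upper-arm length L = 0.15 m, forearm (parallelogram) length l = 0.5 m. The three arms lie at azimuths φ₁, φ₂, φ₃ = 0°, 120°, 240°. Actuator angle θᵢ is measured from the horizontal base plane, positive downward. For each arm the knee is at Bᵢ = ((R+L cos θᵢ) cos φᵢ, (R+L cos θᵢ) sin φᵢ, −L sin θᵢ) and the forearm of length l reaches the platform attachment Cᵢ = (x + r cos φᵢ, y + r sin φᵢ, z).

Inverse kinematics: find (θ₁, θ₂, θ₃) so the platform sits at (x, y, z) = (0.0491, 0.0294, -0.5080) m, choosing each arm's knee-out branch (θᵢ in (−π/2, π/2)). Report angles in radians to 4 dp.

θ₁ = 0.4363, θ₂ = 0.6105, θ₃ = 0.7853

φ1=0.0° → target in arm frame (0.0491, 0.0294)
  A cos θ + B sin θ = C:  0.0909·cos θ + -0.5080·sin θ = -0.1323
  θ1 = atan2(B,A) + arccos(C/0.5161) = 0.4363
arm 2 (φ=120.0°): x'=0.0009, y'=-0.0572
  e−x'=0.1391;  (l²−L²−(e−x')²−y'²−z²)/2L = -0.1773
  θ2 = atan2(B,A) + arccos(C/0.5267) = 0.6105
rotate P by −φ3: (-0.0500, 0.0278, -0.5080)
  e−x'=0.1900;  (l²−L²−(e−x')²−y'²−z²)/2L = -0.2248
  √(A²+B²)=0.5424;  θ3 = -1.2129+1.9982 ≈ 0.7853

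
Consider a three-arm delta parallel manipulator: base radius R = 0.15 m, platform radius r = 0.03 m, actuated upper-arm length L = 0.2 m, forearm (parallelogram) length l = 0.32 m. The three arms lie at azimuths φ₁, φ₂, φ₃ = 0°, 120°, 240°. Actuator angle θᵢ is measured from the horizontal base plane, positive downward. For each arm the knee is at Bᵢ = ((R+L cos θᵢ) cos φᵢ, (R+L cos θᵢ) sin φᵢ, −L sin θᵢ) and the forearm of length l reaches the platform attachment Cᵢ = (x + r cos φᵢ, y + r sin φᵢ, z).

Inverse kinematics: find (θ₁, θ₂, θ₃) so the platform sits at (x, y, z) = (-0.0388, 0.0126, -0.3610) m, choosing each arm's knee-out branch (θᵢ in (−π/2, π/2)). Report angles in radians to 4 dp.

φ1=0.0° → target in arm frame (-0.0388, 0.0126)
  A=0.1588, B=-0.3610, C=(l²−L²−A²−y'²−z²)/(2L)=-0.2332
  θ1 = atan2(B,A) + arccos(C/0.3944) = 1.0472
rotate P by −φ2: (0.0303, 0.0273, -0.3610)
  A cos θ + B sin θ = C:  0.0897·cos θ + -0.3610·sin θ = -0.1918
  √(A²+B²)=0.3720;  θ2 = -1.3273+2.1125 ≈ 0.7852
rotate P by −φ3: (0.0085, -0.0399, -0.3610)
  A=0.1115, B=-0.3610, C=(l²−L²−A²−y'²−z²)/(2L)=-0.2049
  √(A²+B²)=0.3778;  θ3 = -1.2712+2.1439 ≈ 0.8727

θ₁ = 1.0472, θ₂ = 0.7852, θ₃ = 0.8727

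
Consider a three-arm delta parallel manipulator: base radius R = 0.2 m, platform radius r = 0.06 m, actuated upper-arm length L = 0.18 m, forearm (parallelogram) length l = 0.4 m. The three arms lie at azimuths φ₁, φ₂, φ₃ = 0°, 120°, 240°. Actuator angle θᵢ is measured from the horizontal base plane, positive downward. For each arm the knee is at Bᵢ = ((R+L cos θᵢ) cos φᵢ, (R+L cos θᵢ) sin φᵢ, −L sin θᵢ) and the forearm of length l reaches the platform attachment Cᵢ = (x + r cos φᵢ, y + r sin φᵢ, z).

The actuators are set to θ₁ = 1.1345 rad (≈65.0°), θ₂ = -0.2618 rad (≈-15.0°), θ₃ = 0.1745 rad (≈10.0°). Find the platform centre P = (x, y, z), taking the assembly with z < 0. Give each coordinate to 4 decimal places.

(-0.1648, 0.0394, -0.2788)

centre 1 = (0.2161·cos0.0°, 0.2161·sin0.0°, -0.1631) = (0.2161, 0.0000, -0.1631)
centre 2 = (0.3139·cos120.0°, 0.3139·sin120.0°, 0.0466) = (-0.1569, 0.2718, 0.0466)
φ3=240.0°: virtual centre (-0.1586, -0.2748, -0.0313), radius l
eliminate P² terms by subtracting sphere 1 from 2 and 3
[-0.7460 0.5436 0.4195]·P = 0.0274;  [-0.7494 -0.5495 0.2638]·P = 0.0283
det = 0.8173;  x = -0.0373+0.4575z,  y = -0.0008+-0.1438z
into |P−centre ₁|² = l²: 1.2300z² + 0.0947z + -0.0692 = 0;  Δ = 0.3495;  z = -0.2788 or 0.2018 → z<0 root = -0.2788
x = -0.1648, y = 0.0394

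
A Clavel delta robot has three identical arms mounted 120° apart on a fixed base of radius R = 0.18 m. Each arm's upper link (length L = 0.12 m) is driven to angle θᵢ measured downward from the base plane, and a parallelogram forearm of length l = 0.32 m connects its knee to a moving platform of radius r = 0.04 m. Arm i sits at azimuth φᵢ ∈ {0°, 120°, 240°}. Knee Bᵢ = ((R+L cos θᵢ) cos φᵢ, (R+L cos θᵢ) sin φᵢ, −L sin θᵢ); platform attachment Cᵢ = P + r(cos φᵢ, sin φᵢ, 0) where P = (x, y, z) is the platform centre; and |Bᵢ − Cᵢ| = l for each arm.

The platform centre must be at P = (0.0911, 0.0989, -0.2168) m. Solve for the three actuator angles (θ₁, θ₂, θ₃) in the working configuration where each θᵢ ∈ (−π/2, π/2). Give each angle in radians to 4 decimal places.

rotate P by −φ1: (0.0911, 0.0989, -0.2168)
  A=0.0489, B=-0.2168, C=(l²−L²−A²−y'²−z²)/(2L)=0.1201
  √(A²+B²)=0.2222;  θ1 = -1.3490+0.9999 ≈ -0.3491
φ2=120.0° → target in arm frame (0.0401, -0.1283)
  A=0.0999, B=-0.2168, C=(l²−L²−A²−y'²−z²)/(2L)=0.0606
  θ2 = atan2(B,A) + arccos(C/0.2387) = 0.1751
rotate P by −φ3: (-0.1312, 0.0294, -0.2168)
  A=0.2712, B=-0.2168, C=(l²−L²−A²−y'²−z²)/(2L)=-0.1392
  θ3 = atan2(B,A) + arccos(C/0.3472) = 1.3091

θ₁ = -0.3491, θ₂ = 0.1751, θ₃ = 1.3091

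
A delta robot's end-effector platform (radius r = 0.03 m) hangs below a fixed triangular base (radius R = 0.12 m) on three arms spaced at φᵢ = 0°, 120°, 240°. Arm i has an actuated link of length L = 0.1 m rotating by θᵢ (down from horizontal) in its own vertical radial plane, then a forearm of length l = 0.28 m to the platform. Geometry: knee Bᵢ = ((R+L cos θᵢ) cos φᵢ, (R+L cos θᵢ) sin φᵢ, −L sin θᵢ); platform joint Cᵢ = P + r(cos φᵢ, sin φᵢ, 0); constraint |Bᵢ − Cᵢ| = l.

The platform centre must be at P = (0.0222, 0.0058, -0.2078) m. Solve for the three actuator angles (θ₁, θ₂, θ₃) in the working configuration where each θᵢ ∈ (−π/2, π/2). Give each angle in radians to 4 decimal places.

θ₁ = -0.1750, θ₂ = 0.0878, θ₃ = 0.1744

rotate P by −φ1: (0.0222, 0.0058, -0.2078)
  A cos θ + B sin θ = C:  0.0678·cos θ + -0.2078·sin θ = 0.1029
  √(A²+B²)=0.2186;  θ1 = -1.2554+1.0804 ≈ -0.1750
φ2=120.0° → target in arm frame (-0.0061, -0.0221)
  A=0.0961, B=-0.2078, C=(l²−L²−A²−y'²−z²)/(2L)=0.0775
  √(A²+B²)=0.2289;  θ2 = -1.1377+1.2255 ≈ 0.0878
rotate P by −φ3: (-0.0161, 0.0163, -0.2078)
  e−x'=0.1061;  (l²−L²−(e−x')²−y'²−z²)/2L = 0.0685
  √(A²+B²)=0.2333;  θ3 = -1.0986+1.2730 ≈ 0.1744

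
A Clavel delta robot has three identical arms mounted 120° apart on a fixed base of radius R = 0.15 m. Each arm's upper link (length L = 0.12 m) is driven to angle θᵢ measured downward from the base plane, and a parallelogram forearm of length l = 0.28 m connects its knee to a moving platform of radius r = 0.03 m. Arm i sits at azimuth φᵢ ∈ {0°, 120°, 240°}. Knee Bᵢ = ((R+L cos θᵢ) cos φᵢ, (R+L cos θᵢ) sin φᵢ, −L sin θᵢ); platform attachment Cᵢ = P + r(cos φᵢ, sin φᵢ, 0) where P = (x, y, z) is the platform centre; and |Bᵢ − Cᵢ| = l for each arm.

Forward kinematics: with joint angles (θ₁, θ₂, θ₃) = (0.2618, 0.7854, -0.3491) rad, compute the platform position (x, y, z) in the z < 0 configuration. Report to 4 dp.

(0.0037, -0.0664, -0.1727)

arm 1 at φ=0.0°: (R−r)+L cos θ1 = 0.2359;  O1 = (0.2359, 0.0000, -0.0311)
O2 = (0.2049·cos120.0°, 0.2049·sin120.0°, -0.0849) = (-0.1024, 0.1774, -0.0849)
O3 = (0.2328·cos240.0°, 0.2328·sin240.0°, 0.0410) = (-0.1164, -0.2016, 0.0410)
|O₂|²−|O₁|² = -0.0075;  |O₃|²−|O₁|² = -0.0008
linear system: -0.6767x+0.3548y = -0.0075−-0.1076z; -0.7046x+-0.4032y = -0.0008−0.1442z
det = 0.5228;  x = 0.0063+0.0149z,  y = -0.0091+0.3317z
quadratic in z: (1.1102)z²+(0.0493)z+(-0.0246)=0, √Δ=0.3343 → z ∈ {-0.1727, 0.1284}; z = -0.1727 (taking z<0)
x = 0.0037, y = -0.0664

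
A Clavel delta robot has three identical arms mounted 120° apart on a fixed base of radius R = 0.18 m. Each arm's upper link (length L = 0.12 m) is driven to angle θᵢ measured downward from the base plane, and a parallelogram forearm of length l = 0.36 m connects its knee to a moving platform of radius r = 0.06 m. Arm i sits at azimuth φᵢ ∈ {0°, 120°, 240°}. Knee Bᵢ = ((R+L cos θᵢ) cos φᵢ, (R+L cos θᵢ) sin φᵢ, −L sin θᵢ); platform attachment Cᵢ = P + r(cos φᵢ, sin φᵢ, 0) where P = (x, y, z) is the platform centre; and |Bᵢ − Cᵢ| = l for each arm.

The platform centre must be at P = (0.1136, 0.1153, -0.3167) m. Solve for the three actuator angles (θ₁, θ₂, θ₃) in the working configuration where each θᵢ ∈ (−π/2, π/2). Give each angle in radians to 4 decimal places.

φ1=0.0° → target in arm frame (0.1136, 0.1153)
  A=0.0064, B=-0.3167, C=(l²−L²−A²−y'²−z²)/(2L)=0.0065
  √(A²+B²)=0.3168;  θ1 = -1.5506+1.5502 ≈ -0.0004
φ2=120.0° → target in arm frame (0.0431, -0.1560)
  e−x'=0.0769;  (l²−L²−(e−x')²−y'²−z²)/2L = -0.0640
  γ=atan2(-0.3167,0.0769)=-1.3324;  ψ=arccos(-0.1964)=1.7685;  θ2=γ+ψ≈0.4361
arm 3 (φ=240.0°): x'=-0.1567, y'=0.0407
  e−x'=0.2767;  (l²−L²−(e−x')²−y'²−z²)/2L = -0.2637
  γ=atan2(-0.3167,0.2767)=-0.8528;  ψ=arccos(-0.6271)=2.2487;  θ3=γ+ψ≈1.3959

θ₁ = -0.0004, θ₂ = 0.4361, θ₃ = 1.3959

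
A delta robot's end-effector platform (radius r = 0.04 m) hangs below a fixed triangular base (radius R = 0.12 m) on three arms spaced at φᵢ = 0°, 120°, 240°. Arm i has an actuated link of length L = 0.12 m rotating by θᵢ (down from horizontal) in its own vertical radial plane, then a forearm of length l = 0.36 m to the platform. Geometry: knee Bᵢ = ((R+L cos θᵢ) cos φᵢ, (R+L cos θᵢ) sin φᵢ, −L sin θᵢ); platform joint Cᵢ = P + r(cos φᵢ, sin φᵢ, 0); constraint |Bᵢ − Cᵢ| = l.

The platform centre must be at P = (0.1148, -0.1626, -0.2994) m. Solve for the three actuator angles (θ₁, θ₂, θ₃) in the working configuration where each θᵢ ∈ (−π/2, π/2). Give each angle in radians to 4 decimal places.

θ₁ = -0.0868, θ₂ = 1.3096, θ₃ = 0.0877

rotate P by −φ1: (0.1148, -0.1626, -0.2994)
  A=-0.0348, B=-0.2994, C=(l²−L²−A²−y'²−z²)/(2L)=-0.0087
  √(A²+B²)=0.3014;  θ1 = -1.6865+1.5997 ≈ -0.0868
φ2=120.0° → target in arm frame (-0.1982, -0.0181)
  A cos θ + B sin θ = C:  0.2782·cos θ + -0.2994·sin θ = -0.2174
  √(A²+B²)=0.4087;  θ2 = -0.8221+2.1316 ≈ 1.3096
φ3=240.0° → target in arm frame (0.0834, 0.1807)
  A=-0.0034, B=-0.2994, C=(l²−L²−A²−y'²−z²)/(2L)=-0.0296
  γ=atan2(-0.2994,-0.0034)=-1.5822;  ψ=arccos(-0.0990)=1.6699;  θ3=γ+ψ≈0.0877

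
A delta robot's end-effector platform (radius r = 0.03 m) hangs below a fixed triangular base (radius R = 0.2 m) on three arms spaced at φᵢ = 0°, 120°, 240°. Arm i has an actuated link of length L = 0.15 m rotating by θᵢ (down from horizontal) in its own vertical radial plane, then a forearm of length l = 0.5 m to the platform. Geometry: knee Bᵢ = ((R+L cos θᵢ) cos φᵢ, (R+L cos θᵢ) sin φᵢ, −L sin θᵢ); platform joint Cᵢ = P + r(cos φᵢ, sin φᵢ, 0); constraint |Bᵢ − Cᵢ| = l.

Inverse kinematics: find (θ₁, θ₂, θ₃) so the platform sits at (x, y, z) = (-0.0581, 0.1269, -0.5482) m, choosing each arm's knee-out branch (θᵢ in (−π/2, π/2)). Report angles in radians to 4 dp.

θ₁ = 1.3091, θ₂ = 0.5236, θ₃ = 1.3962

φ1=0.0° → target in arm frame (-0.0581, 0.1269)
  A=0.2281, B=-0.5482, C=(l²−L²−A²−y'²−z²)/(2L)=-0.4705
  √(A²+B²)=0.5938;  θ1 = -1.1765+2.4856 ≈ 1.3091
φ2=120.0° → target in arm frame (0.1389, -0.0131)
  A cos θ + B sin θ = C:  0.0311·cos θ + -0.5482·sin θ = -0.2472
  θ2 = atan2(B,A) + arccos(C/0.5491) = 0.5236
rotate P by −φ3: (-0.0808, -0.1138, -0.5482)
  e−x'=0.2508;  (l²−L²−(e−x')²−y'²−z²)/2L = -0.4963
  γ=atan2(-0.5482,0.2508)=-1.1417;  ψ=arccos(-0.8232)=2.5379;  θ3=γ+ψ≈1.3962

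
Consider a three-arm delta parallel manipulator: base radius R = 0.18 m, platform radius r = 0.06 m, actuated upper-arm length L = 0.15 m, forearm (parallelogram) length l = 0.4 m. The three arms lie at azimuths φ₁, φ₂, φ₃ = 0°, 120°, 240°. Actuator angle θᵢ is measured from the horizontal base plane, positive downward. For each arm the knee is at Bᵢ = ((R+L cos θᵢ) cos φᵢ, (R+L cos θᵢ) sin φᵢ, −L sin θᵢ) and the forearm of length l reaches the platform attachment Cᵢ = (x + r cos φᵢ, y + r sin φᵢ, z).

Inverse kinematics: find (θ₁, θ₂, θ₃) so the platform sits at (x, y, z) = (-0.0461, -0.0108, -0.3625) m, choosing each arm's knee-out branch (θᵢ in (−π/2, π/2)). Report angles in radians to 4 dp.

φ1=0.0° → target in arm frame (-0.0461, -0.0108)
  A cos θ + B sin θ = C:  0.1661·cos θ + -0.3625·sin θ = -0.0720
  γ=atan2(-0.3625,0.1661)=-1.1411;  ψ=arccos(-0.1807)=1.7525;  θ1=γ+ψ≈0.6113
rotate P by −φ2: (0.0137, 0.0453, -0.3625)
  A cos θ + B sin θ = C:  0.1063·cos θ + -0.3625·sin θ = -0.0242
  γ=atan2(-0.3625,0.1063)=-1.2855;  ψ=arccos(-0.0641)=1.6349;  θ2=γ+ψ≈0.3494
arm 3 (φ=240.0°): x'=0.0324, y'=-0.0345
  A=0.0876, B=-0.3625, C=(l²−L²−A²−y'²−z²)/(2L)=-0.0092
  √(A²+B²)=0.3729;  θ3 = -1.3337+1.5956 ≈ 0.2619

θ₁ = 0.6113, θ₂ = 0.3494, θ₃ = 0.2619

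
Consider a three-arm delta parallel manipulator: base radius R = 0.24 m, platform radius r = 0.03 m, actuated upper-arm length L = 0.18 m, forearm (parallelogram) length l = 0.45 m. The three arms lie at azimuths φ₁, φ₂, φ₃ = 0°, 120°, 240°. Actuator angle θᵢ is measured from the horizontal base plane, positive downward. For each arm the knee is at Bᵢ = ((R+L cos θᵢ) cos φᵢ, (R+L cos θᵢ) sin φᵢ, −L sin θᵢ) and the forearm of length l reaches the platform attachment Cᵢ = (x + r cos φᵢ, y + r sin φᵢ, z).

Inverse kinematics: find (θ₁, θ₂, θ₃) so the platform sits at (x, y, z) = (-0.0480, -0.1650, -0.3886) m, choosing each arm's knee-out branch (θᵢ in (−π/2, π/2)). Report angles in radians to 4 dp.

arm 1 (φ=0.0°): x'=-0.0480, y'=-0.1650
  A cos θ + B sin θ = C:  0.2580·cos θ + -0.3886·sin θ = -0.2075
  γ=atan2(-0.3886,0.2580)=-0.9847;  ψ=arccos(-0.4448)=2.0318;  θ1=γ+ψ≈1.0471
rotate P by −φ2: (-0.1189, 0.1241, -0.3886)
  A=0.3289, B=-0.3886, C=(l²−L²−A²−y'²−z²)/(2L)=-0.2902
  γ=atan2(-0.3886,0.3289)=-0.8684;  ψ=arccos(-0.5700)=2.1774;  θ2=γ+ψ≈1.3089
arm 3 (φ=240.0°): x'=0.1669, y'=0.0409
  A cos θ + B sin θ = C:  0.0431·cos θ + -0.3886·sin θ = 0.0432
  θ3 = atan2(B,A) + arccos(C/0.3910) = -0.0003

θ₁ = 1.0471, θ₂ = 1.3089, θ₃ = -0.0003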